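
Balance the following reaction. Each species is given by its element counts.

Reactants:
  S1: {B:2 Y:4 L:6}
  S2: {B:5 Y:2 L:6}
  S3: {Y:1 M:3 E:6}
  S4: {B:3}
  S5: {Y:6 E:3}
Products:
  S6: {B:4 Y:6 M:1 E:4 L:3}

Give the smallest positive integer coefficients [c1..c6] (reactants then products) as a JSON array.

Coefficients: [2, 1, 2, 5, 4, 6]

B: 2·2+1·5+2·0+5·3+4·0 = 24 | 6·4 = 24
Y: 2·4+1·2+2·1+5·0+4·6 = 36 | 6·6 = 36
M: 2·0+1·0+2·3+5·0+4·0 = 6 | 6·1 = 6
E: 2·0+1·0+2·6+5·0+4·3 = 24 | 6·4 = 24
L: 2·6+1·6+2·0+5·0+4·0 = 18 | 6·3 = 18
gcd(2,1,2,5,4,6) = 1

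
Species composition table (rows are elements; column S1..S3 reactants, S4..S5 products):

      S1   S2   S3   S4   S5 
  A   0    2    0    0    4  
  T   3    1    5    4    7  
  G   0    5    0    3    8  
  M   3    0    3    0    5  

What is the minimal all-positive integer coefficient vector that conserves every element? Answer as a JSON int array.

Coefficients: [1, 6, 4, 2, 3]

A: 1·0+6·2+4·0 = 12 | 2·0+3·4 = 12
T: 1·3+6·1+4·5 = 29 | 2·4+3·7 = 29
G: 1·0+6·5+4·0 = 30 | 2·3+3·8 = 30
M: 1·3+6·0+4·3 = 15 | 2·0+3·5 = 15
gcd(1,6,4,2,3) = 1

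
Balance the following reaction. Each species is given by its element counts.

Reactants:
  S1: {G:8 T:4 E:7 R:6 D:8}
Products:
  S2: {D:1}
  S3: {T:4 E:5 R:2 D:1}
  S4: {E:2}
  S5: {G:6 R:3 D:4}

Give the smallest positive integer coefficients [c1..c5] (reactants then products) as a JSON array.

Coefficients: [3, 5, 3, 3, 4]

G: 3·8 = 24 | 5·0+3·0+3·0+4·6 = 24
T: 3·4 = 12 | 5·0+3·4+3·0+4·0 = 12
E: 3·7 = 21 | 5·0+3·5+3·2+4·0 = 21
R: 3·6 = 18 | 5·0+3·2+3·0+4·3 = 18
D: 3·8 = 24 | 5·1+3·1+3·0+4·4 = 24
gcd(3,5,3,3,4) = 1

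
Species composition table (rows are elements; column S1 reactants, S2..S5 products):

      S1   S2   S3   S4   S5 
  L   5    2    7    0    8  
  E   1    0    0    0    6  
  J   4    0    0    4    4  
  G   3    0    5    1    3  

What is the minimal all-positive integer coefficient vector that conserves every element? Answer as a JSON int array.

Coefficients: [6, 4, 2, 5, 1]

L: 6·5 = 30 | 4·2+2·7+5·0+1·8 = 30
E: 6·1 = 6 | 4·0+2·0+5·0+1·6 = 6
J: 6·4 = 24 | 4·0+2·0+5·4+1·4 = 24
G: 6·3 = 18 | 4·0+2·5+5·1+1·3 = 18
gcd(6,4,2,5,1) = 1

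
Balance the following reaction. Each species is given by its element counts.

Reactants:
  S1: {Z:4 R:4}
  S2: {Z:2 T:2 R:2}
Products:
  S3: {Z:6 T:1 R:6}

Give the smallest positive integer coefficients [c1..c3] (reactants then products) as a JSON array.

Coefficients: [5, 2, 4]

Z: 5·4+2·2 = 24 | 4·6 = 24
T: 5·0+2·2 = 4 | 4·1 = 4
R: 5·4+2·2 = 24 | 4·6 = 24
gcd(5,2,4) = 1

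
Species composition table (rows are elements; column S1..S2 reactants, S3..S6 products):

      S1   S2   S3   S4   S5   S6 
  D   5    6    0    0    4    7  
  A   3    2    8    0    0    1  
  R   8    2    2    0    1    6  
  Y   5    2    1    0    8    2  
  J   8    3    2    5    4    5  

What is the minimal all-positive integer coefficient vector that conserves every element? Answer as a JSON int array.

Coefficients: [4, 5, 2, 1, 2, 6]

D: 4·5+5·6 = 50 | 2·0+1·0+2·4+6·7 = 50
A: 4·3+5·2 = 22 | 2·8+1·0+2·0+6·1 = 22
R: 4·8+5·2 = 42 | 2·2+1·0+2·1+6·6 = 42
Y: 4·5+5·2 = 30 | 2·1+1·0+2·8+6·2 = 30
J: 4·8+5·3 = 47 | 2·2+1·5+2·4+6·5 = 47
gcd(4,5,2,1,2,6) = 1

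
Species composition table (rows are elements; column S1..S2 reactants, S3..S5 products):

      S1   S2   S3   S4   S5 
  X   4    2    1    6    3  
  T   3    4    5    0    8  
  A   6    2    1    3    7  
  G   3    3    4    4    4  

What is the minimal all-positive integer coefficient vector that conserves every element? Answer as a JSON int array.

X: 3·4+5·2 = 22 | 1·1+2·6+3·3 = 22
T: 3·3+5·4 = 29 | 1·5+2·0+3·8 = 29
A: 3·6+5·2 = 28 | 1·1+2·3+3·7 = 28
G: 3·3+5·3 = 24 | 1·4+2·4+3·4 = 24
gcd(3,5,1,2,3) = 1

Coefficients: [3, 5, 1, 2, 3]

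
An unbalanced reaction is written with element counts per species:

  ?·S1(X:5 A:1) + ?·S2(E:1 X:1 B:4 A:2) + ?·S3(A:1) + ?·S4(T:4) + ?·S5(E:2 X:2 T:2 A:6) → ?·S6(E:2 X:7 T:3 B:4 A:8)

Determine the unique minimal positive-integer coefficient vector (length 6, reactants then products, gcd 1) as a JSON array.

Coefficients: [2, 2, 4, 1, 1, 2]

E: 2·0+2·1+4·0+1·0+1·2 = 4 | 2·2 = 4
X: 2·5+2·1+4·0+1·0+1·2 = 14 | 2·7 = 14
T: 2·0+2·0+4·0+1·4+1·2 = 6 | 2·3 = 6
B: 2·0+2·4+4·0+1·0+1·0 = 8 | 2·4 = 8
A: 2·1+2·2+4·1+1·0+1·6 = 16 | 2·8 = 16
gcd(2,2,4,1,1,2) = 1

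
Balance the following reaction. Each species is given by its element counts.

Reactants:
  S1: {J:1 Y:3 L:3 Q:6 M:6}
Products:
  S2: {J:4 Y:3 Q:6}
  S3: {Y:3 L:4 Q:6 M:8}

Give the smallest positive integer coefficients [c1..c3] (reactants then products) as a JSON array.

J: 4·1 = 4 | 1·4+3·0 = 4
Y: 4·3 = 12 | 1·3+3·3 = 12
L: 4·3 = 12 | 1·0+3·4 = 12
Q: 4·6 = 24 | 1·6+3·6 = 24
M: 4·6 = 24 | 1·0+3·8 = 24
gcd(4,1,3) = 1

Coefficients: [4, 1, 3]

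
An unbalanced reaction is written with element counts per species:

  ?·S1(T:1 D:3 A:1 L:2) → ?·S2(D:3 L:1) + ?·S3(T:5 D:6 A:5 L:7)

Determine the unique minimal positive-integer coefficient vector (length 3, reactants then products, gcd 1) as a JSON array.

T: 5·1 = 5 | 3·0+1·5 = 5
D: 5·3 = 15 | 3·3+1·6 = 15
A: 5·1 = 5 | 3·0+1·5 = 5
L: 5·2 = 10 | 3·1+1·7 = 10
gcd(5,3,1) = 1

Coefficients: [5, 3, 1]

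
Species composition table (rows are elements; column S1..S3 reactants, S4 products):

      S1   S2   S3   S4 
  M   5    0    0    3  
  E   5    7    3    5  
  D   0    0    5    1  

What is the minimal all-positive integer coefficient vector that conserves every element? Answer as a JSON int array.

Coefficients: [3, 1, 1, 5]

M: 3·5+1·0+1·0 = 15 | 5·3 = 15
E: 3·5+1·7+1·3 = 25 | 5·5 = 25
D: 3·0+1·0+1·5 = 5 | 5·1 = 5
gcd(3,1,1,5) = 1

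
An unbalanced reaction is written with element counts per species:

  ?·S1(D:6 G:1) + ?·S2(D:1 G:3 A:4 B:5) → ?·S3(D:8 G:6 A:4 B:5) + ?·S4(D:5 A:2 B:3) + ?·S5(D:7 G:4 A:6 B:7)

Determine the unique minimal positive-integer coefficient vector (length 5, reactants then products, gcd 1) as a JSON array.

Coefficients: [4, 4, 2, 1, 1]

D: 4·6+4·1 = 28 | 2·8+1·5+1·7 = 28
G: 4·1+4·3 = 16 | 2·6+1·0+1·4 = 16
A: 4·0+4·4 = 16 | 2·4+1·2+1·6 = 16
B: 4·0+4·5 = 20 | 2·5+1·3+1·7 = 20
gcd(4,4,2,1,1) = 1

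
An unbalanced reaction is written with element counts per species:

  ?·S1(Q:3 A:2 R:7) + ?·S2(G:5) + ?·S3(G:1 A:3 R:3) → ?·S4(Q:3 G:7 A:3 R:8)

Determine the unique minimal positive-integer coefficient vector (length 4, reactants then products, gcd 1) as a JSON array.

Coefficients: [3, 4, 1, 3]

Q: 3·3+4·0+1·0 = 9 | 3·3 = 9
G: 3·0+4·5+1·1 = 21 | 3·7 = 21
A: 3·2+4·0+1·3 = 9 | 3·3 = 9
R: 3·7+4·0+1·3 = 24 | 3·8 = 24
gcd(3,4,1,3) = 1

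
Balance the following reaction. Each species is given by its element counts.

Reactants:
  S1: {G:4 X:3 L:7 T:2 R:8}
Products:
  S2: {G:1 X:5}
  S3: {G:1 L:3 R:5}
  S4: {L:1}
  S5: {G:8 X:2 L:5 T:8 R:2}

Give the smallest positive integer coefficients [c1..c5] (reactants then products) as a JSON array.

G: 4·4 = 16 | 2·1+6·1+5·0+1·8 = 16
X: 4·3 = 12 | 2·5+6·0+5·0+1·2 = 12
L: 4·7 = 28 | 2·0+6·3+5·1+1·5 = 28
T: 4·2 = 8 | 2·0+6·0+5·0+1·8 = 8
R: 4·8 = 32 | 2·0+6·5+5·0+1·2 = 32
gcd(4,2,6,5,1) = 1

Coefficients: [4, 2, 6, 5, 1]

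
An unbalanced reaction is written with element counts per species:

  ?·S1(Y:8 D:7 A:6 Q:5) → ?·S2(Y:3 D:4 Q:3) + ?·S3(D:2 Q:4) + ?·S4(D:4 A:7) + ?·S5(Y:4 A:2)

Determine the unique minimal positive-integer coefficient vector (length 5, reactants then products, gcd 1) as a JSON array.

Coefficients: [4, 4, 2, 2, 5]

Y: 4·8 = 32 | 4·3+2·0+2·0+5·4 = 32
D: 4·7 = 28 | 4·4+2·2+2·4+5·0 = 28
A: 4·6 = 24 | 4·0+2·0+2·7+5·2 = 24
Q: 4·5 = 20 | 4·3+2·4+2·0+5·0 = 20
gcd(4,4,2,2,5) = 1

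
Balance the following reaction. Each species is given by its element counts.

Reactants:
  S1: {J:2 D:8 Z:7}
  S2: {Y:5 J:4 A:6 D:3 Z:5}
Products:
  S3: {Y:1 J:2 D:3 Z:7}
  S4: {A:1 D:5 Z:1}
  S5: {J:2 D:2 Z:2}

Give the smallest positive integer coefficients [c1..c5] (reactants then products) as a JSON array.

Coefficients: [6, 1, 5, 6, 3]

Y: 6·0+1·5 = 5 | 5·1+6·0+3·0 = 5
J: 6·2+1·4 = 16 | 5·2+6·0+3·2 = 16
A: 6·0+1·6 = 6 | 5·0+6·1+3·0 = 6
D: 6·8+1·3 = 51 | 5·3+6·5+3·2 = 51
Z: 6·7+1·5 = 47 | 5·7+6·1+3·2 = 47
gcd(6,1,5,6,3) = 1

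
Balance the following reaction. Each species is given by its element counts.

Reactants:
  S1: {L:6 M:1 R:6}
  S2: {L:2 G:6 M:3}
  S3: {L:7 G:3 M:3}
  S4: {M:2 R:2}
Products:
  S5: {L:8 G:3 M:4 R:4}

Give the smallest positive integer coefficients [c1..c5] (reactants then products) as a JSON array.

Coefficients: [3, 1, 4, 3, 6]

L: 3·6+1·2+4·7+3·0 = 48 | 6·8 = 48
G: 3·0+1·6+4·3+3·0 = 18 | 6·3 = 18
M: 3·1+1·3+4·3+3·2 = 24 | 6·4 = 24
R: 3·6+1·0+4·0+3·2 = 24 | 6·4 = 24
gcd(3,1,4,3,6) = 1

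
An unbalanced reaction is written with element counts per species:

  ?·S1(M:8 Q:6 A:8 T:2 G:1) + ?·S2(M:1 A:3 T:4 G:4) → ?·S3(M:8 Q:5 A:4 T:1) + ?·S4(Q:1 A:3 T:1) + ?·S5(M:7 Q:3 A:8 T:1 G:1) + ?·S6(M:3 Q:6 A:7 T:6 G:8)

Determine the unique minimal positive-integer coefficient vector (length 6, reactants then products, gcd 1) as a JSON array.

M: 6·8+1·1 = 49 | 4·8+4·0+2·7+1·3 = 49
Q: 6·6+1·0 = 36 | 4·5+4·1+2·3+1·6 = 36
A: 6·8+1·3 = 51 | 4·4+4·3+2·8+1·7 = 51
T: 6·2+1·4 = 16 | 4·1+4·1+2·1+1·6 = 16
G: 6·1+1·4 = 10 | 4·0+4·0+2·1+1·8 = 10
gcd(6,1,4,4,2,1) = 1

Coefficients: [6, 1, 4, 4, 2, 1]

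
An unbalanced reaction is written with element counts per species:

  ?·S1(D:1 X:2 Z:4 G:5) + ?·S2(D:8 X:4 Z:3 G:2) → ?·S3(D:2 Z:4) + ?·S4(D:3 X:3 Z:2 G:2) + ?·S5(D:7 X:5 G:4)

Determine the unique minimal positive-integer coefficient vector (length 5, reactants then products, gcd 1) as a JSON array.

Coefficients: [2, 6, 6, 1, 5]

D: 2·1+6·8 = 50 | 6·2+1·3+5·7 = 50
X: 2·2+6·4 = 28 | 6·0+1·3+5·5 = 28
Z: 2·4+6·3 = 26 | 6·4+1·2+5·0 = 26
G: 2·5+6·2 = 22 | 6·0+1·2+5·4 = 22
gcd(2,6,6,1,5) = 1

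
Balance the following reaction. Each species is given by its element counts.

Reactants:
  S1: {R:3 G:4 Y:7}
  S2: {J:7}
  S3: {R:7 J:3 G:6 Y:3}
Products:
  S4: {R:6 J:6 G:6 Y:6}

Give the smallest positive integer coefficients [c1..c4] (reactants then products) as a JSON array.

R: 3·3+3·0+3·7 = 30 | 5·6 = 30
J: 3·0+3·7+3·3 = 30 | 5·6 = 30
G: 3·4+3·0+3·6 = 30 | 5·6 = 30
Y: 3·7+3·0+3·3 = 30 | 5·6 = 30
gcd(3,3,3,5) = 1

Coefficients: [3, 3, 3, 5]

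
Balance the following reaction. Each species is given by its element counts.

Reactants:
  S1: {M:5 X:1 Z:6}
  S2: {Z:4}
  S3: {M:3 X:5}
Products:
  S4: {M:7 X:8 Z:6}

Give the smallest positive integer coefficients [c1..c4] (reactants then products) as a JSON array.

Coefficients: [2, 3, 6, 4]

M: 2·5+3·0+6·3 = 28 | 4·7 = 28
X: 2·1+3·0+6·5 = 32 | 4·8 = 32
Z: 2·6+3·4+6·0 = 24 | 4·6 = 24
gcd(2,3,6,4) = 1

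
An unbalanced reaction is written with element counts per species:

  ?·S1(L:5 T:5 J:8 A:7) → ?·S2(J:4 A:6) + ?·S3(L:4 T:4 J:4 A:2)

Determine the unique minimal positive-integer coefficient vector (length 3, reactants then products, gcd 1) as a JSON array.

Coefficients: [4, 3, 5]

L: 4·5 = 20 | 3·0+5·4 = 20
T: 4·5 = 20 | 3·0+5·4 = 20
J: 4·8 = 32 | 3·4+5·4 = 32
A: 4·7 = 28 | 3·6+5·2 = 28
gcd(4,3,5) = 1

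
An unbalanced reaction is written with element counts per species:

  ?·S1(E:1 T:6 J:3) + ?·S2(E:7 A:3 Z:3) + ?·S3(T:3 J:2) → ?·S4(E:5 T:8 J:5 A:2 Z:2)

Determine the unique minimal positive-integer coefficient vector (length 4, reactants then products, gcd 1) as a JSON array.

Coefficients: [1, 2, 6, 3]

E: 1·1+2·7+6·0 = 15 | 3·5 = 15
T: 1·6+2·0+6·3 = 24 | 3·8 = 24
J: 1·3+2·0+6·2 = 15 | 3·5 = 15
A: 1·0+2·3+6·0 = 6 | 3·2 = 6
Z: 1·0+2·3+6·0 = 6 | 3·2 = 6
gcd(1,2,6,3) = 1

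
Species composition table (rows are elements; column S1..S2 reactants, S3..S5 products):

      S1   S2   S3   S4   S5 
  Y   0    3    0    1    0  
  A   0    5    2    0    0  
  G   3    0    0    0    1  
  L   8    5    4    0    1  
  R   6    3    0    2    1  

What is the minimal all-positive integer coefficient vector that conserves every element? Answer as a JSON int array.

Y: 2·0+2·3 = 6 | 5·0+6·1+6·0 = 6
A: 2·0+2·5 = 10 | 5·2+6·0+6·0 = 10
G: 2·3+2·0 = 6 | 5·0+6·0+6·1 = 6
L: 2·8+2·5 = 26 | 5·4+6·0+6·1 = 26
R: 2·6+2·3 = 18 | 5·0+6·2+6·1 = 18
gcd(2,2,5,6,6) = 1

Coefficients: [2, 2, 5, 6, 6]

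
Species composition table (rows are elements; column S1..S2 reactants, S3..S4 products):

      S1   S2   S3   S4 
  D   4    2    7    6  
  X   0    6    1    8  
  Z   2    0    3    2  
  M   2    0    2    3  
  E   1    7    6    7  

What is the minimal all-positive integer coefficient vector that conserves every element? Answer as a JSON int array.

Coefficients: [5, 3, 2, 2]

D: 5·4+3·2 = 26 | 2·7+2·6 = 26
X: 5·0+3·6 = 18 | 2·1+2·8 = 18
Z: 5·2+3·0 = 10 | 2·3+2·2 = 10
M: 5·2+3·0 = 10 | 2·2+2·3 = 10
E: 5·1+3·7 = 26 | 2·6+2·7 = 26
gcd(5,3,2,2) = 1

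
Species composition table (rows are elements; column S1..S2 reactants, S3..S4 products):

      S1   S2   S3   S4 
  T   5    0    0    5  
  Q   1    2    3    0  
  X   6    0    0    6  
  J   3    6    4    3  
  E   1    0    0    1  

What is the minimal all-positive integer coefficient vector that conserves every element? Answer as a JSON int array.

T: 5·5+2·0 = 25 | 3·0+5·5 = 25
Q: 5·1+2·2 = 9 | 3·3+5·0 = 9
X: 5·6+2·0 = 30 | 3·0+5·6 = 30
J: 5·3+2·6 = 27 | 3·4+5·3 = 27
E: 5·1+2·0 = 5 | 3·0+5·1 = 5
gcd(5,2,3,5) = 1

Coefficients: [5, 2, 3, 5]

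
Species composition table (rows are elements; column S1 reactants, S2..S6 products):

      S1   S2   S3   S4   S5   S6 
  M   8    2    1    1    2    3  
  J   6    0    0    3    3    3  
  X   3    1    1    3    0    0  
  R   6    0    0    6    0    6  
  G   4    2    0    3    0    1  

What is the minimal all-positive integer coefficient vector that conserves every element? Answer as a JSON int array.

M: 4·8 = 32 | 5·2+4·1+1·1+4·2+3·3 = 32
J: 4·6 = 24 | 5·0+4·0+1·3+4·3+3·3 = 24
X: 4·3 = 12 | 5·1+4·1+1·3+4·0+3·0 = 12
R: 4·6 = 24 | 5·0+4·0+1·6+4·0+3·6 = 24
G: 4·4 = 16 | 5·2+4·0+1·3+4·0+3·1 = 16
gcd(4,5,4,1,4,3) = 1

Coefficients: [4, 5, 4, 1, 4, 3]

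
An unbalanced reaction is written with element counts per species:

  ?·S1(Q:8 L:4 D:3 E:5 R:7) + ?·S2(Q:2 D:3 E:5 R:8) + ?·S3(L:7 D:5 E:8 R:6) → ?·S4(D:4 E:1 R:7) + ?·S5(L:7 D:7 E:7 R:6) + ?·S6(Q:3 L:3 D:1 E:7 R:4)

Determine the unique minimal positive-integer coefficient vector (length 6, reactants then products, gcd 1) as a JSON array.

Coefficients: [1, 5, 3, 5, 1, 6]

Q: 1·8+5·2+3·0 = 18 | 5·0+1·0+6·3 = 18
L: 1·4+5·0+3·7 = 25 | 5·0+1·7+6·3 = 25
D: 1·3+5·3+3·5 = 33 | 5·4+1·7+6·1 = 33
E: 1·5+5·5+3·8 = 54 | 5·1+1·7+6·7 = 54
R: 1·7+5·8+3·6 = 65 | 5·7+1·6+6·4 = 65
gcd(1,5,3,5,1,6) = 1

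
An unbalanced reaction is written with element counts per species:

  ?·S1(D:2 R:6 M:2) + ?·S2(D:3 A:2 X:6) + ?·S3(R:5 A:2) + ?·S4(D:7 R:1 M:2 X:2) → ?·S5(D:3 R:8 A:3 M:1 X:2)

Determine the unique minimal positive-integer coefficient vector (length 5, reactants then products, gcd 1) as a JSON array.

D: 1·2+1·3+5·0+1·7 = 12 | 4·3 = 12
R: 1·6+1·0+5·5+1·1 = 32 | 4·8 = 32
A: 1·0+1·2+5·2+1·0 = 12 | 4·3 = 12
M: 1·2+1·0+5·0+1·2 = 4 | 4·1 = 4
X: 1·0+1·6+5·0+1·2 = 8 | 4·2 = 8
gcd(1,1,5,1,4) = 1

Coefficients: [1, 1, 5, 1, 4]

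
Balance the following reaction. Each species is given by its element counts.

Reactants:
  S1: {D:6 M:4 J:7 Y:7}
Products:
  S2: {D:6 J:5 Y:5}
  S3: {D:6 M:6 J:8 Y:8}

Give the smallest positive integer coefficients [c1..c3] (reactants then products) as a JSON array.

D: 3·6 = 18 | 1·6+2·6 = 18
M: 3·4 = 12 | 1·0+2·6 = 12
J: 3·7 = 21 | 1·5+2·8 = 21
Y: 3·7 = 21 | 1·5+2·8 = 21
gcd(3,1,2) = 1

Coefficients: [3, 1, 2]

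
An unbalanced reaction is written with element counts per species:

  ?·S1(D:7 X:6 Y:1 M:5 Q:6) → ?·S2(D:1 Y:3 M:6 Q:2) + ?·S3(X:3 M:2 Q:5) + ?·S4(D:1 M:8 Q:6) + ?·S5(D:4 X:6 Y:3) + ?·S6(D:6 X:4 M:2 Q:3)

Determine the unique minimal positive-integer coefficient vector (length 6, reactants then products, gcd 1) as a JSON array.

D: 6·7 = 42 | 1·1+2·0+1·1+1·4+6·6 = 42
X: 6·6 = 36 | 1·0+2·3+1·0+1·6+6·4 = 36
Y: 6·1 = 6 | 1·3+2·0+1·0+1·3+6·0 = 6
M: 6·5 = 30 | 1·6+2·2+1·8+1·0+6·2 = 30
Q: 6·6 = 36 | 1·2+2·5+1·6+1·0+6·3 = 36
gcd(6,1,2,1,1,6) = 1

Coefficients: [6, 1, 2, 1, 1, 6]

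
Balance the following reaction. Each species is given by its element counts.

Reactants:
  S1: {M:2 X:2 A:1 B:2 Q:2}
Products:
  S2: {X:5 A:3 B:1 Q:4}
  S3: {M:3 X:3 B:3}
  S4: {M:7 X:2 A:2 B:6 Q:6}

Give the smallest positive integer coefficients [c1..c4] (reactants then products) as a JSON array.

Coefficients: [5, 1, 1, 1]

M: 5·2 = 10 | 1·0+1·3+1·7 = 10
X: 5·2 = 10 | 1·5+1·3+1·2 = 10
A: 5·1 = 5 | 1·3+1·0+1·2 = 5
B: 5·2 = 10 | 1·1+1·3+1·6 = 10
Q: 5·2 = 10 | 1·4+1·0+1·6 = 10
gcd(5,1,1,1) = 1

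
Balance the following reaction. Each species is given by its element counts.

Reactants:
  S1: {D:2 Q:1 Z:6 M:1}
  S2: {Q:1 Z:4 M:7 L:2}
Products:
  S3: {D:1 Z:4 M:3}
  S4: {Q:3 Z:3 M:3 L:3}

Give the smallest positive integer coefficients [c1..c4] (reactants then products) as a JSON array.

D: 3·2+3·0 = 6 | 6·1+2·0 = 6
Q: 3·1+3·1 = 6 | 6·0+2·3 = 6
Z: 3·6+3·4 = 30 | 6·4+2·3 = 30
M: 3·1+3·7 = 24 | 6·3+2·3 = 24
L: 3·0+3·2 = 6 | 6·0+2·3 = 6
gcd(3,3,6,2) = 1

Coefficients: [3, 3, 6, 2]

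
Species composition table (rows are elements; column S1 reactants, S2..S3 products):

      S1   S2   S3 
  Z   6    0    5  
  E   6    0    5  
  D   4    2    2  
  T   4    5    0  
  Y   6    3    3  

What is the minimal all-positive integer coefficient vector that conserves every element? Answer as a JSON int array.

Z: 5·6 = 30 | 4·0+6·5 = 30
E: 5·6 = 30 | 4·0+6·5 = 30
D: 5·4 = 20 | 4·2+6·2 = 20
T: 5·4 = 20 | 4·5+6·0 = 20
Y: 5·6 = 30 | 4·3+6·3 = 30
gcd(5,4,6) = 1

Coefficients: [5, 4, 6]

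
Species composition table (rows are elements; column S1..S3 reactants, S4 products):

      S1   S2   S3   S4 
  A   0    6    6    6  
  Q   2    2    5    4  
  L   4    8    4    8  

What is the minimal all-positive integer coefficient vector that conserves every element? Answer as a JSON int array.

Coefficients: [2, 3, 2, 5]

A: 2·0+3·6+2·6 = 30 | 5·6 = 30
Q: 2·2+3·2+2·5 = 20 | 5·4 = 20
L: 2·4+3·8+2·4 = 40 | 5·8 = 40
gcd(2,3,2,5) = 1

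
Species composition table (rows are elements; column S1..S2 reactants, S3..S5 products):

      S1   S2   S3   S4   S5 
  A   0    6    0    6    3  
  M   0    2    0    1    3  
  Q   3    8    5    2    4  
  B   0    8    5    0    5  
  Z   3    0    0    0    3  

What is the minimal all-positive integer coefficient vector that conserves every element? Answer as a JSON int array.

A: 2·0+5·6 = 30 | 6·0+4·6+2·3 = 30
M: 2·0+5·2 = 10 | 6·0+4·1+2·3 = 10
Q: 2·3+5·8 = 46 | 6·5+4·2+2·4 = 46
B: 2·0+5·8 = 40 | 6·5+4·0+2·5 = 40
Z: 2·3+5·0 = 6 | 6·0+4·0+2·3 = 6
gcd(2,5,6,4,2) = 1

Coefficients: [2, 5, 6, 4, 2]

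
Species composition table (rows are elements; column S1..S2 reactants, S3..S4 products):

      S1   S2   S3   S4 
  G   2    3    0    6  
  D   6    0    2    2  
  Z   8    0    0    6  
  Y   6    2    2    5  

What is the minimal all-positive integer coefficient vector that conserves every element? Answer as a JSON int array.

Coefficients: [3, 6, 5, 4]

G: 3·2+6·3 = 24 | 5·0+4·6 = 24
D: 3·6+6·0 = 18 | 5·2+4·2 = 18
Z: 3·8+6·0 = 24 | 5·0+4·6 = 24
Y: 3·6+6·2 = 30 | 5·2+4·5 = 30
gcd(3,6,5,4) = 1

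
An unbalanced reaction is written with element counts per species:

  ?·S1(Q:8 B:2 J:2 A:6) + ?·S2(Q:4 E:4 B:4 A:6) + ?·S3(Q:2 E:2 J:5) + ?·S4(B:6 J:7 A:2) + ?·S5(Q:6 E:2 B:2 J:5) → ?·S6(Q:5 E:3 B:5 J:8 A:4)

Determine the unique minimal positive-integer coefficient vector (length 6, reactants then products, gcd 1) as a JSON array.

Q: 1·8+2·4+4·2+3·0+1·6 = 30 | 6·5 = 30
E: 1·0+2·4+4·2+3·0+1·2 = 18 | 6·3 = 18
B: 1·2+2·4+4·0+3·6+1·2 = 30 | 6·5 = 30
J: 1·2+2·0+4·5+3·7+1·5 = 48 | 6·8 = 48
A: 1·6+2·6+4·0+3·2+1·0 = 24 | 6·4 = 24
gcd(1,2,4,3,1,6) = 1

Coefficients: [1, 2, 4, 3, 1, 6]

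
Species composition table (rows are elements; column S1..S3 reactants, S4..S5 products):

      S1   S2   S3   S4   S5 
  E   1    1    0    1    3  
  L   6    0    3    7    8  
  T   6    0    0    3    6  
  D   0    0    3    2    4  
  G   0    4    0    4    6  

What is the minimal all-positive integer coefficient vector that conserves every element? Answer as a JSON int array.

Coefficients: [3, 5, 4, 2, 2]

E: 3·1+5·1+4·0 = 8 | 2·1+2·3 = 8
L: 3·6+5·0+4·3 = 30 | 2·7+2·8 = 30
T: 3·6+5·0+4·0 = 18 | 2·3+2·6 = 18
D: 3·0+5·0+4·3 = 12 | 2·2+2·4 = 12
G: 3·0+5·4+4·0 = 20 | 2·4+2·6 = 20
gcd(3,5,4,2,2) = 1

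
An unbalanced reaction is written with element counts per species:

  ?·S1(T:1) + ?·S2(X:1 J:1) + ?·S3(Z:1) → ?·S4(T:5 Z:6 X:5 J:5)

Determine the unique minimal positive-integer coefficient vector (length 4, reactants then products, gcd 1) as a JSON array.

Coefficients: [5, 5, 6, 1]

T: 5·1+5·0+6·0 = 5 | 1·5 = 5
Z: 5·0+5·0+6·1 = 6 | 1·6 = 6
X: 5·0+5·1+6·0 = 5 | 1·5 = 5
J: 5·0+5·1+6·0 = 5 | 1·5 = 5
gcd(5,5,6,1) = 1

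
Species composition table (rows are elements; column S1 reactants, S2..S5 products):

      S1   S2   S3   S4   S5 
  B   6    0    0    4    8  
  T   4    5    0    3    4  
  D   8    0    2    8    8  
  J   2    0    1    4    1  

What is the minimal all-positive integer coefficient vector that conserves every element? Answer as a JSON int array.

B: 6·6 = 36 | 1·0+4·0+1·4+4·8 = 36
T: 6·4 = 24 | 1·5+4·0+1·3+4·4 = 24
D: 6·8 = 48 | 1·0+4·2+1·8+4·8 = 48
J: 6·2 = 12 | 1·0+4·1+1·4+4·1 = 12
gcd(6,1,4,1,4) = 1

Coefficients: [6, 1, 4, 1, 4]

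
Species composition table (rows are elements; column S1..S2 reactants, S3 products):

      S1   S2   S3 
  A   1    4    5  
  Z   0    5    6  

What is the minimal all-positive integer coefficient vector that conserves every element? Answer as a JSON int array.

Coefficients: [1, 6, 5]

A: 1·1+6·4 = 25 | 5·5 = 25
Z: 1·0+6·5 = 30 | 5·6 = 30
gcd(1,6,5) = 1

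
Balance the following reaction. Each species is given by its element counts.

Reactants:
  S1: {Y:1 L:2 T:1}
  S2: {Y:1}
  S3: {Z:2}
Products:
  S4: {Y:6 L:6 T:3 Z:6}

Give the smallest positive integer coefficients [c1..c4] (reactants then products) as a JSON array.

Coefficients: [3, 3, 3, 1]

Y: 3·1+3·1+3·0 = 6 | 1·6 = 6
L: 3·2+3·0+3·0 = 6 | 1·6 = 6
T: 3·1+3·0+3·0 = 3 | 1·3 = 3
Z: 3·0+3·0+3·2 = 6 | 1·6 = 6
gcd(3,3,3,1) = 1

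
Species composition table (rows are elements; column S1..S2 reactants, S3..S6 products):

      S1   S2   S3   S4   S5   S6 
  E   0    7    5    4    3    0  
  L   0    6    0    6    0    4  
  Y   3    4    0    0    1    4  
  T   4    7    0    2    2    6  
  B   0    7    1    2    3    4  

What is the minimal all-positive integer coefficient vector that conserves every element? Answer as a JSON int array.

Coefficients: [1, 6, 5, 2, 3, 6]

E: 1·0+6·7 = 42 | 5·5+2·4+3·3+6·0 = 42
L: 1·0+6·6 = 36 | 5·0+2·6+3·0+6·4 = 36
Y: 1·3+6·4 = 27 | 5·0+2·0+3·1+6·4 = 27
T: 1·4+6·7 = 46 | 5·0+2·2+3·2+6·6 = 46
B: 1·0+6·7 = 42 | 5·1+2·2+3·3+6·4 = 42
gcd(1,6,5,2,3,6) = 1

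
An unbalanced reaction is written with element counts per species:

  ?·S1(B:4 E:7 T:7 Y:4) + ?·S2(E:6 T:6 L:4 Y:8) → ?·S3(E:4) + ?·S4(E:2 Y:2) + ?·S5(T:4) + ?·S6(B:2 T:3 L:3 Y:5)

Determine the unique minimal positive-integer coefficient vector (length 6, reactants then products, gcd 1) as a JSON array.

Coefficients: [2, 3, 5, 6, 5, 4]

B: 2·4+3·0 = 8 | 5·0+6·0+5·0+4·2 = 8
E: 2·7+3·6 = 32 | 5·4+6·2+5·0+4·0 = 32
T: 2·7+3·6 = 32 | 5·0+6·0+5·4+4·3 = 32
L: 2·0+3·4 = 12 | 5·0+6·0+5·0+4·3 = 12
Y: 2·4+3·8 = 32 | 5·0+6·2+5·0+4·5 = 32
gcd(2,3,5,6,5,4) = 1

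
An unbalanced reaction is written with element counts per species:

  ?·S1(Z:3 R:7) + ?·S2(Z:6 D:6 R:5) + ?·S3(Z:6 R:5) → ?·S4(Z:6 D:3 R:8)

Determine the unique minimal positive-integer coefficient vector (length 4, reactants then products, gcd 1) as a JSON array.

Z: 4·3+3·6+1·6 = 36 | 6·6 = 36
D: 4·0+3·6+1·0 = 18 | 6·3 = 18
R: 4·7+3·5+1·5 = 48 | 6·8 = 48
gcd(4,3,1,6) = 1

Coefficients: [4, 3, 1, 6]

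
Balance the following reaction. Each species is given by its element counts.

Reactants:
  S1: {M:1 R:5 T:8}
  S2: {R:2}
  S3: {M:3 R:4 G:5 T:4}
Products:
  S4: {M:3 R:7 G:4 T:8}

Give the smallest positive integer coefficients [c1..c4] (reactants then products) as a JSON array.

M: 3·1+2·0+4·3 = 15 | 5·3 = 15
R: 3·5+2·2+4·4 = 35 | 5·7 = 35
G: 3·0+2·0+4·5 = 20 | 5·4 = 20
T: 3·8+2·0+4·4 = 40 | 5·8 = 40
gcd(3,2,4,5) = 1

Coefficients: [3, 2, 4, 5]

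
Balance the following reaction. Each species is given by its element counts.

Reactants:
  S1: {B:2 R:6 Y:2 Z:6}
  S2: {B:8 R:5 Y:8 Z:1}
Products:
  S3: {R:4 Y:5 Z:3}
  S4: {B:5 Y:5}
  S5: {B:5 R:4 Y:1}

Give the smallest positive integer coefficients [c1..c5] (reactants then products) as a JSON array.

B: 1·2+6·8 = 50 | 4·0+5·5+5·5 = 50
R: 1·6+6·5 = 36 | 4·4+5·0+5·4 = 36
Y: 1·2+6·8 = 50 | 4·5+5·5+5·1 = 50
Z: 1·6+6·1 = 12 | 4·3+5·0+5·0 = 12
gcd(1,6,4,5,5) = 1

Coefficients: [1, 6, 4, 5, 5]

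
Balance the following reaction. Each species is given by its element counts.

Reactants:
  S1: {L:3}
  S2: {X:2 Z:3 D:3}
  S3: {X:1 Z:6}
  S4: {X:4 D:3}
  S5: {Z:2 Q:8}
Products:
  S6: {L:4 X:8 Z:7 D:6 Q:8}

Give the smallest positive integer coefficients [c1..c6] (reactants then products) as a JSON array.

L: 4·3+1·0+2·0+5·0+3·0 = 12 | 3·4 = 12
X: 4·0+1·2+2·1+5·4+3·0 = 24 | 3·8 = 24
Z: 4·0+1·3+2·6+5·0+3·2 = 21 | 3·7 = 21
D: 4·0+1·3+2·0+5·3+3·0 = 18 | 3·6 = 18
Q: 4·0+1·0+2·0+5·0+3·8 = 24 | 3·8 = 24
gcd(4,1,2,5,3,3) = 1

Coefficients: [4, 1, 2, 5, 3, 3]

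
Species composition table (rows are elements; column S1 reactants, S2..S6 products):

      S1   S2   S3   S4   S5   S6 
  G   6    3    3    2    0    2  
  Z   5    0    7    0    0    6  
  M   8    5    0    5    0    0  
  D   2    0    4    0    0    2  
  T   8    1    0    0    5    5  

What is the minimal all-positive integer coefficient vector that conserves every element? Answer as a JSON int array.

G: 5·6 = 30 | 5·3+1·3+3·2+4·0+3·2 = 30
Z: 5·5 = 25 | 5·0+1·7+3·0+4·0+3·6 = 25
M: 5·8 = 40 | 5·5+1·0+3·5+4·0+3·0 = 40
D: 5·2 = 10 | 5·0+1·4+3·0+4·0+3·2 = 10
T: 5·8 = 40 | 5·1+1·0+3·0+4·5+3·5 = 40
gcd(5,5,1,3,4,3) = 1

Coefficients: [5, 5, 1, 3, 4, 3]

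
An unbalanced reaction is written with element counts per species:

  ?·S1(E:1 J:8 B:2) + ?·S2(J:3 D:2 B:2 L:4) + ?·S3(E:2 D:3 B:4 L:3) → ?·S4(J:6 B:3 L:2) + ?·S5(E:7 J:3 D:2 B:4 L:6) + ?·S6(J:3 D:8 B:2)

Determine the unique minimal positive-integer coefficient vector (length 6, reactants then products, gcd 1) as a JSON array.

Coefficients: [3, 2, 2, 4, 1, 1]

E: 3·1+2·0+2·2 = 7 | 4·0+1·7+1·0 = 7
J: 3·8+2·3+2·0 = 30 | 4·6+1·3+1·3 = 30
D: 3·0+2·2+2·3 = 10 | 4·0+1·2+1·8 = 10
B: 3·2+2·2+2·4 = 18 | 4·3+1·4+1·2 = 18
L: 3·0+2·4+2·3 = 14 | 4·2+1·6+1·0 = 14
gcd(3,2,2,4,1,1) = 1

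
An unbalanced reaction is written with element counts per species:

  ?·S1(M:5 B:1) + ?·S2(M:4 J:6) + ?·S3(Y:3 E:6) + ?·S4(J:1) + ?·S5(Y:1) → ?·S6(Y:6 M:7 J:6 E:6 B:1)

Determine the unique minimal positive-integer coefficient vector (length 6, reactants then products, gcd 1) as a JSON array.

Coefficients: [2, 1, 2, 6, 6, 2]

Y: 2·0+1·0+2·3+6·0+6·1 = 12 | 2·6 = 12
M: 2·5+1·4+2·0+6·0+6·0 = 14 | 2·7 = 14
J: 2·0+1·6+2·0+6·1+6·0 = 12 | 2·6 = 12
E: 2·0+1·0+2·6+6·0+6·0 = 12 | 2·6 = 12
B: 2·1+1·0+2·0+6·0+6·0 = 2 | 2·1 = 2
gcd(2,1,2,6,6,2) = 1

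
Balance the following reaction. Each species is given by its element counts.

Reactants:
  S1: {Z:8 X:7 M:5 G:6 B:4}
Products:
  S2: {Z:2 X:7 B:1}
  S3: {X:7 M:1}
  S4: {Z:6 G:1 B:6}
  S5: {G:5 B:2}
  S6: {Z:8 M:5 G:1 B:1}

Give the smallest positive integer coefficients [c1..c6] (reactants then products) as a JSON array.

Coefficients: [6, 1, 5, 1, 6, 5]

Z: 6·8 = 48 | 1·2+5·0+1·6+6·0+5·8 = 48
X: 6·7 = 42 | 1·7+5·7+1·0+6·0+5·0 = 42
M: 6·5 = 30 | 1·0+5·1+1·0+6·0+5·5 = 30
G: 6·6 = 36 | 1·0+5·0+1·1+6·5+5·1 = 36
B: 6·4 = 24 | 1·1+5·0+1·6+6·2+5·1 = 24
gcd(6,1,5,1,6,5) = 1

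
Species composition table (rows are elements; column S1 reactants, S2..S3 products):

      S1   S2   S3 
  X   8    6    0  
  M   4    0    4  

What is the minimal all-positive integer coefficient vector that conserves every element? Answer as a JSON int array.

Coefficients: [3, 4, 3]

X: 3·8 = 24 | 4·6+3·0 = 24
M: 3·4 = 12 | 4·0+3·4 = 12
gcd(3,4,3) = 1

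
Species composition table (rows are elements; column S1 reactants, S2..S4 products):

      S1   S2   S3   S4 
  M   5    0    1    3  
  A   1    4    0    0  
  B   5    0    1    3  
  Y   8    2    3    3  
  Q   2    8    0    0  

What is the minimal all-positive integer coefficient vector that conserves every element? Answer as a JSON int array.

Coefficients: [4, 1, 5, 5]

M: 4·5 = 20 | 1·0+5·1+5·3 = 20
A: 4·1 = 4 | 1·4+5·0+5·0 = 4
B: 4·5 = 20 | 1·0+5·1+5·3 = 20
Y: 4·8 = 32 | 1·2+5·3+5·3 = 32
Q: 4·2 = 8 | 1·8+5·0+5·0 = 8
gcd(4,1,5,5) = 1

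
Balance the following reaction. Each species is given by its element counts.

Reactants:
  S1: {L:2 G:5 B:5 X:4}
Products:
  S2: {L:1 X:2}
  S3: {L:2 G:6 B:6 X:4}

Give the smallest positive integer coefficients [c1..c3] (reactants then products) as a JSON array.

L: 6·2 = 12 | 2·1+5·2 = 12
G: 6·5 = 30 | 2·0+5·6 = 30
B: 6·5 = 30 | 2·0+5·6 = 30
X: 6·4 = 24 | 2·2+5·4 = 24
gcd(6,2,5) = 1

Coefficients: [6, 2, 5]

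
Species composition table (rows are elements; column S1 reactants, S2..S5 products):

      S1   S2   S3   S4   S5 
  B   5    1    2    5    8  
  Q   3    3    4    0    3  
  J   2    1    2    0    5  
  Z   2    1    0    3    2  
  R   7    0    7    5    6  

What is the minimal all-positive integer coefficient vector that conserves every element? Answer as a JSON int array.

Coefficients: [6, 1, 3, 3, 1]

B: 6·5 = 30 | 1·1+3·2+3·5+1·8 = 30
Q: 6·3 = 18 | 1·3+3·4+3·0+1·3 = 18
J: 6·2 = 12 | 1·1+3·2+3·0+1·5 = 12
Z: 6·2 = 12 | 1·1+3·0+3·3+1·2 = 12
R: 6·7 = 42 | 1·0+3·7+3·5+1·6 = 42
gcd(6,1,3,3,1) = 1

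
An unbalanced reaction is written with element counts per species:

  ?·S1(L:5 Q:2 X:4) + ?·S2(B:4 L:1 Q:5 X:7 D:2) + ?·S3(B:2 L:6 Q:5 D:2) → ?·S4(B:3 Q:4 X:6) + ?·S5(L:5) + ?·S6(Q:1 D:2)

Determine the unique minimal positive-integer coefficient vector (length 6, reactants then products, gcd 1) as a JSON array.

Coefficients: [2, 4, 1, 6, 4, 5]

B: 2·0+4·4+1·2 = 18 | 6·3+4·0+5·0 = 18
L: 2·5+4·1+1·6 = 20 | 6·0+4·5+5·0 = 20
Q: 2·2+4·5+1·5 = 29 | 6·4+4·0+5·1 = 29
X: 2·4+4·7+1·0 = 36 | 6·6+4·0+5·0 = 36
D: 2·0+4·2+1·2 = 10 | 6·0+4·0+5·2 = 10
gcd(2,4,1,6,4,5) = 1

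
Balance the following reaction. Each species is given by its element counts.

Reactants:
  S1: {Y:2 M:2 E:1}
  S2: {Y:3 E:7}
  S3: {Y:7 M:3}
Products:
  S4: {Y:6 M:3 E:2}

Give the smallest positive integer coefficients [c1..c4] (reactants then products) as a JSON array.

Y: 3·2+1·3+3·7 = 30 | 5·6 = 30
M: 3·2+1·0+3·3 = 15 | 5·3 = 15
E: 3·1+1·7+3·0 = 10 | 5·2 = 10
gcd(3,1,3,5) = 1

Coefficients: [3, 1, 3, 5]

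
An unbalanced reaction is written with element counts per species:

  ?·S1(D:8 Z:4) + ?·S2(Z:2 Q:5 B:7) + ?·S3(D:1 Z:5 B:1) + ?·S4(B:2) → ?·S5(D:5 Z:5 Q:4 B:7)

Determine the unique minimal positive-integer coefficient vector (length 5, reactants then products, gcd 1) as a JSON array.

Coefficients: [3, 4, 1, 3, 5]

D: 3·8+4·0+1·1+3·0 = 25 | 5·5 = 25
Z: 3·4+4·2+1·5+3·0 = 25 | 5·5 = 25
Q: 3·0+4·5+1·0+3·0 = 20 | 5·4 = 20
B: 3·0+4·7+1·1+3·2 = 35 | 5·7 = 35
gcd(3,4,1,3,5) = 1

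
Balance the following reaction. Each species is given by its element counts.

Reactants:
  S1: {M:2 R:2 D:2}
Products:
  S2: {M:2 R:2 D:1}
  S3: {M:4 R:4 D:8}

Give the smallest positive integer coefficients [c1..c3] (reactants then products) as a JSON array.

M: 6·2 = 12 | 4·2+1·4 = 12
R: 6·2 = 12 | 4·2+1·4 = 12
D: 6·2 = 12 | 4·1+1·8 = 12
gcd(6,4,1) = 1

Coefficients: [6, 4, 1]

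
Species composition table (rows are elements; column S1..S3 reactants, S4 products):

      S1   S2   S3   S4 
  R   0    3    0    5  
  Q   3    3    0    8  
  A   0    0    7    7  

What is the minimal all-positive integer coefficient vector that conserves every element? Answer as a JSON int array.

R: 3·0+5·3+3·0 = 15 | 3·5 = 15
Q: 3·3+5·3+3·0 = 24 | 3·8 = 24
A: 3·0+5·0+3·7 = 21 | 3·7 = 21
gcd(3,5,3,3) = 1

Coefficients: [3, 5, 3, 3]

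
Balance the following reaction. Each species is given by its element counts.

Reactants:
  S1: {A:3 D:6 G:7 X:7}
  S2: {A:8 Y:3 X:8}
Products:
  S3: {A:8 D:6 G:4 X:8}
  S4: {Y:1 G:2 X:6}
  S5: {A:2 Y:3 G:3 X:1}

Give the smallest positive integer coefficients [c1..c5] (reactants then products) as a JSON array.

Coefficients: [4, 3, 4, 3, 2]

A: 4·3+3·8 = 36 | 4·8+3·0+2·2 = 36
D: 4·6+3·0 = 24 | 4·6+3·0+2·0 = 24
Y: 4·0+3·3 = 9 | 4·0+3·1+2·3 = 9
G: 4·7+3·0 = 28 | 4·4+3·2+2·3 = 28
X: 4·7+3·8 = 52 | 4·8+3·6+2·1 = 52
gcd(4,3,4,3,2) = 1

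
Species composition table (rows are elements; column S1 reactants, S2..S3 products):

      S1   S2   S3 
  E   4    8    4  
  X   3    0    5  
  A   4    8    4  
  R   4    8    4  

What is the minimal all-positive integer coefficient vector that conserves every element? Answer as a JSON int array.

Coefficients: [5, 1, 3]

E: 5·4 = 20 | 1·8+3·4 = 20
X: 5·3 = 15 | 1·0+3·5 = 15
A: 5·4 = 20 | 1·8+3·4 = 20
R: 5·4 = 20 | 1·8+3·4 = 20
gcd(5,1,3) = 1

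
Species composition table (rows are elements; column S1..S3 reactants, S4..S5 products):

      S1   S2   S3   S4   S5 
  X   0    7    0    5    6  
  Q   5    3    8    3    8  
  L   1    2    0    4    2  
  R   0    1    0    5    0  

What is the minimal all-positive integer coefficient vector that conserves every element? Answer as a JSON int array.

X: 4·0+5·7+1·0 = 35 | 1·5+5·6 = 35
Q: 4·5+5·3+1·8 = 43 | 1·3+5·8 = 43
L: 4·1+5·2+1·0 = 14 | 1·4+5·2 = 14
R: 4·0+5·1+1·0 = 5 | 1·5+5·0 = 5
gcd(4,5,1,1,5) = 1

Coefficients: [4, 5, 1, 1, 5]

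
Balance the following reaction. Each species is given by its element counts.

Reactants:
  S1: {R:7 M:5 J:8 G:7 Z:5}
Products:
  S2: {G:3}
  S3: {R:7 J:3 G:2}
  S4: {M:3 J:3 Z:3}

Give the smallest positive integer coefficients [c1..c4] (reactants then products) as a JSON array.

Coefficients: [3, 5, 3, 5]

R: 3·7 = 21 | 5·0+3·7+5·0 = 21
M: 3·5 = 15 | 5·0+3·0+5·3 = 15
J: 3·8 = 24 | 5·0+3·3+5·3 = 24
G: 3·7 = 21 | 5·3+3·2+5·0 = 21
Z: 3·5 = 15 | 5·0+3·0+5·3 = 15
gcd(3,5,3,5) = 1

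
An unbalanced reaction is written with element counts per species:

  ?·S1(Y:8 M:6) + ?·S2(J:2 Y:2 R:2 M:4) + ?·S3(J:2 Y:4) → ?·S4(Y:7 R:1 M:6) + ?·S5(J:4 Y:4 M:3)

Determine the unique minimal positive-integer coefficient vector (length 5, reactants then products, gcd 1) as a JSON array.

Coefficients: [5, 3, 1, 6, 2]

J: 5·0+3·2+1·2 = 8 | 6·0+2·4 = 8
Y: 5·8+3·2+1·4 = 50 | 6·7+2·4 = 50
R: 5·0+3·2+1·0 = 6 | 6·1+2·0 = 6
M: 5·6+3·4+1·0 = 42 | 6·6+2·3 = 42
gcd(5,3,1,6,2) = 1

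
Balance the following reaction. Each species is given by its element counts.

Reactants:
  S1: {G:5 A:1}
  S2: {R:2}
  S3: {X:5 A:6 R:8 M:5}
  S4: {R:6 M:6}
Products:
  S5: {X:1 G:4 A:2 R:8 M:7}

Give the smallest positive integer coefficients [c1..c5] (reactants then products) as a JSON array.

X: 4·0+1·0+1·5+5·0 = 5 | 5·1 = 5
G: 4·5+1·0+1·0+5·0 = 20 | 5·4 = 20
A: 4·1+1·0+1·6+5·0 = 10 | 5·2 = 10
R: 4·0+1·2+1·8+5·6 = 40 | 5·8 = 40
M: 4·0+1·0+1·5+5·6 = 35 | 5·7 = 35
gcd(4,1,1,5,5) = 1

Coefficients: [4, 1, 1, 5, 5]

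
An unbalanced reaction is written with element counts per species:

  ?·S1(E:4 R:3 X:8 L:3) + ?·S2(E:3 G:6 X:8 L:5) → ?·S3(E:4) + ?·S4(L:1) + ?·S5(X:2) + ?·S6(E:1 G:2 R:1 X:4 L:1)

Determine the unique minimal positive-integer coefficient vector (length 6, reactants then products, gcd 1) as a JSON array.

E: 1·4+1·3 = 7 | 1·4+5·0+2·0+3·1 = 7
G: 1·0+1·6 = 6 | 1·0+5·0+2·0+3·2 = 6
R: 1·3+1·0 = 3 | 1·0+5·0+2·0+3·1 = 3
X: 1·8+1·8 = 16 | 1·0+5·0+2·2+3·4 = 16
L: 1·3+1·5 = 8 | 1·0+5·1+2·0+3·1 = 8
gcd(1,1,1,5,2,3) = 1

Coefficients: [1, 1, 1, 5, 2, 3]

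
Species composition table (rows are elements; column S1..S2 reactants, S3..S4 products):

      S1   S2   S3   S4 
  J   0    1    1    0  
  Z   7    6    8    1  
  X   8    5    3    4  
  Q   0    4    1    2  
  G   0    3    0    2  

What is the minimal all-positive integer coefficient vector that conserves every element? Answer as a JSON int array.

Coefficients: [1, 2, 2, 3]

J: 1·0+2·1 = 2 | 2·1+3·0 = 2
Z: 1·7+2·6 = 19 | 2·8+3·1 = 19
X: 1·8+2·5 = 18 | 2·3+3·4 = 18
Q: 1·0+2·4 = 8 | 2·1+3·2 = 8
G: 1·0+2·3 = 6 | 2·0+3·2 = 6
gcd(1,2,2,3) = 1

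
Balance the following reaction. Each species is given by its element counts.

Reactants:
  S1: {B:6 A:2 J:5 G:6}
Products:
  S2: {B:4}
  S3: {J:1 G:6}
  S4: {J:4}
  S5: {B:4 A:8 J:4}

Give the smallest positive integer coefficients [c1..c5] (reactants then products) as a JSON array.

Coefficients: [4, 5, 4, 3, 1]

B: 4·6 = 24 | 5·4+4·0+3·0+1·4 = 24
A: 4·2 = 8 | 5·0+4·0+3·0+1·8 = 8
J: 4·5 = 20 | 5·0+4·1+3·4+1·4 = 20
G: 4·6 = 24 | 5·0+4·6+3·0+1·0 = 24
gcd(4,5,4,3,1) = 1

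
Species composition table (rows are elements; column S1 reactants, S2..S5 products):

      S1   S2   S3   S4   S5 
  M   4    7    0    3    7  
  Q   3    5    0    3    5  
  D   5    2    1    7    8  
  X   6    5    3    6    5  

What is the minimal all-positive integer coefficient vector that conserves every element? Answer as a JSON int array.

M: 6·4 = 24 | 1·7+5·0+1·3+2·7 = 24
Q: 6·3 = 18 | 1·5+5·0+1·3+2·5 = 18
D: 6·5 = 30 | 1·2+5·1+1·7+2·8 = 30
X: 6·6 = 36 | 1·5+5·3+1·6+2·5 = 36
gcd(6,1,5,1,2) = 1

Coefficients: [6, 1, 5, 1, 2]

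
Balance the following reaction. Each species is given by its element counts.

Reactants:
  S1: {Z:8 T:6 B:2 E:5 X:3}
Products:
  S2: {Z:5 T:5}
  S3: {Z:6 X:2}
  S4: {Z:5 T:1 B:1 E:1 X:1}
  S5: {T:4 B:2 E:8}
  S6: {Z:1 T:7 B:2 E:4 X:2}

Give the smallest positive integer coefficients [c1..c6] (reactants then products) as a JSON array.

Coefficients: [6, 1, 5, 2, 2, 3]

Z: 6·8 = 48 | 1·5+5·6+2·5+2·0+3·1 = 48
T: 6·6 = 36 | 1·5+5·0+2·1+2·4+3·7 = 36
B: 6·2 = 12 | 1·0+5·0+2·1+2·2+3·2 = 12
E: 6·5 = 30 | 1·0+5·0+2·1+2·8+3·4 = 30
X: 6·3 = 18 | 1·0+5·2+2·1+2·0+3·2 = 18
gcd(6,1,5,2,2,3) = 1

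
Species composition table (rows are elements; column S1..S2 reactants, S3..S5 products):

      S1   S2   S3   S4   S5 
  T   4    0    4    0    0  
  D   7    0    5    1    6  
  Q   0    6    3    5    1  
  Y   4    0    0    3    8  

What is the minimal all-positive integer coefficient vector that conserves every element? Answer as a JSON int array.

Coefficients: [5, 6, 5, 4, 1]

T: 5·4+6·0 = 20 | 5·4+4·0+1·0 = 20
D: 5·7+6·0 = 35 | 5·5+4·1+1·6 = 35
Q: 5·0+6·6 = 36 | 5·3+4·5+1·1 = 36
Y: 5·4+6·0 = 20 | 5·0+4·3+1·8 = 20
gcd(5,6,5,4,1) = 1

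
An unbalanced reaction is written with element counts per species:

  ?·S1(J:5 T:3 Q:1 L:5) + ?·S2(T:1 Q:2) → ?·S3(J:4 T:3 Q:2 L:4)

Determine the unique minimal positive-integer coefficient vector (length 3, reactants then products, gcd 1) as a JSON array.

J: 4·5+3·0 = 20 | 5·4 = 20
T: 4·3+3·1 = 15 | 5·3 = 15
Q: 4·1+3·2 = 10 | 5·2 = 10
L: 4·5+3·0 = 20 | 5·4 = 20
gcd(4,3,5) = 1

Coefficients: [4, 3, 5]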